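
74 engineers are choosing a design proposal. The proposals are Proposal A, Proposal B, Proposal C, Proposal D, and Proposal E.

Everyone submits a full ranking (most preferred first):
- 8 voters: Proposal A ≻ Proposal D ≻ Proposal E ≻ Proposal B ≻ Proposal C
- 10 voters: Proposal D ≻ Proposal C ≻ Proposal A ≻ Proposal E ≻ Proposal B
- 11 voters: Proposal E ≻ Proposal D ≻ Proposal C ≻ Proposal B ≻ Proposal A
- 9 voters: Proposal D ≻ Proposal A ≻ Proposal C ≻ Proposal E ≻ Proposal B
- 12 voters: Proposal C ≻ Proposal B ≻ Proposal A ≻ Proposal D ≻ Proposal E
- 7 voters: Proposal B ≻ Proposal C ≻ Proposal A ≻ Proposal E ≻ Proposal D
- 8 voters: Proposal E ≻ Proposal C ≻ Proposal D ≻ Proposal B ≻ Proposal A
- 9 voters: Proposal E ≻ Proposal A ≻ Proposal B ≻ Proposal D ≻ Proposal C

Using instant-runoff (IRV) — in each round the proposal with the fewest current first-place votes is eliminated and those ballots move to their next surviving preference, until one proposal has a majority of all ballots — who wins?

Round 1: Proposal A 8, Proposal B 7, Proposal C 12, Proposal D 19, Proposal E 28. Proposal B eliminated.
Round 2: Proposal A 8, Proposal C 19, Proposal D 19, Proposal E 28. Proposal A eliminated.
Round 3: Proposal C 19, Proposal D 27, Proposal E 28. Proposal C eliminated.
Round 4: Proposal D 39, Proposal E 35. Proposal D has a majority (≥38).

Proposal D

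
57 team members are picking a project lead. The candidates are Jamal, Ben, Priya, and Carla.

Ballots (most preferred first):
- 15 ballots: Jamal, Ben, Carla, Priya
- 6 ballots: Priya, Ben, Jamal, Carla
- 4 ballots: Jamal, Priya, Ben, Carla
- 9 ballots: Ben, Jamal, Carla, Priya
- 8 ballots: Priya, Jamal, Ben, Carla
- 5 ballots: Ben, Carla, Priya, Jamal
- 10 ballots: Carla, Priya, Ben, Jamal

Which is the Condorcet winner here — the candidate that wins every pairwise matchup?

Ben

Ben vs Jamal: 30–27
Ben vs Priya: 29–28
Ben vs Carla: 47–10
Ben beats every other candidate.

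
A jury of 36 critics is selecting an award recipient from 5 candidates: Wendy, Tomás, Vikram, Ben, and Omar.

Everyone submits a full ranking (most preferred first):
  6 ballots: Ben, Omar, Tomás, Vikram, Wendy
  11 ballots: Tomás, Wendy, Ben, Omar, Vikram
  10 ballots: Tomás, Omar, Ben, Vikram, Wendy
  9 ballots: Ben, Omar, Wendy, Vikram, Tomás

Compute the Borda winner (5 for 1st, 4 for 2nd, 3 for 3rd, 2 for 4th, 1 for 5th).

Wendy: 6×1 + 11×4 + 10×1 + 9×3 = 87
Tomás: 6×3 + 11×5 + 10×5 + 9×1 = 132
Vikram: 6×2 + 11×1 + 10×2 + 9×2 = 61
Ben: 6×5 + 11×3 + 10×3 + 9×5 = 138
Omar: 6×4 + 11×2 + 10×4 + 9×4 = 122

Ben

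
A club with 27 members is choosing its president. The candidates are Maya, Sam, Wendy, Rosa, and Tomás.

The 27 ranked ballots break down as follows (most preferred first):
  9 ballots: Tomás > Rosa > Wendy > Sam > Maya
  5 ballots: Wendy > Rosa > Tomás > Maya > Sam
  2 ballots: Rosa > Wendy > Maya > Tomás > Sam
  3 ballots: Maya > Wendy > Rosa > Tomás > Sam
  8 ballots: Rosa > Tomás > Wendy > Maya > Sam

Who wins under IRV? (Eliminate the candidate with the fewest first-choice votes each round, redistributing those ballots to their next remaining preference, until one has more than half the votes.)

Round 1: Maya 3, Sam 0, Wendy 5, Rosa 10, Tomás 9. Sam eliminated.
Round 2: Maya 3, Wendy 5, Rosa 10, Tomás 9. Maya eliminated.
Round 3: Wendy 8, Rosa 10, Tomás 9. Wendy eliminated.
Round 4: Rosa 18, Tomás 9. Rosa has a majority (≥14).

Rosa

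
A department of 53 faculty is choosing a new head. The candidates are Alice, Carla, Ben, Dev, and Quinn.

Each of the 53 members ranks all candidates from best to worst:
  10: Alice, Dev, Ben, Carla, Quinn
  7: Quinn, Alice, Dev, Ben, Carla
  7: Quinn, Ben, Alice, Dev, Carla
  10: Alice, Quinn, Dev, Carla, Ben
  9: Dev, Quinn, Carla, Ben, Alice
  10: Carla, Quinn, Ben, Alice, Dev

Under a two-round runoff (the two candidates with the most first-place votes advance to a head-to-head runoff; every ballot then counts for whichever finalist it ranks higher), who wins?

Quinn

Round 1 first-place votes: Alice 20, Carla 10, Ben 0, Dev 9, Quinn 14. Alice and Quinn advance.
Runoff: Alice is ranked above Quinn on 20 ballots, Quinn above Alice on 33.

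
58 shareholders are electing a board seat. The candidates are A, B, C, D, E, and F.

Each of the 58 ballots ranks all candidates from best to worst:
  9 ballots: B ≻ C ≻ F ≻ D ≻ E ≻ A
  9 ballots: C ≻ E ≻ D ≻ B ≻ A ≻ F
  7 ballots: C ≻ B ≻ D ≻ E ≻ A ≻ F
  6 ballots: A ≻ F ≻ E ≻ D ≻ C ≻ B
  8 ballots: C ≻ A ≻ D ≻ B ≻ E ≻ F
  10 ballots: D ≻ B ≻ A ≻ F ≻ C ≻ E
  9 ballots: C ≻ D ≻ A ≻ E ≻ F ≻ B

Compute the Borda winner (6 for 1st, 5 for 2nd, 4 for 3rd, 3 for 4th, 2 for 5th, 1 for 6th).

C

A: 9×1 + 9×2 + 7×2 + 6×6 + 8×5 + 10×4 + 9×4 = 193
B: 9×6 + 9×3 + 7×5 + 6×1 + 8×3 + 10×5 + 9×1 = 205
C: 9×5 + 9×6 + 7×6 + 6×2 + 8×6 + 10×2 + 9×6 = 275
D: 9×3 + 9×4 + 7×4 + 6×3 + 8×4 + 10×6 + 9×5 = 246
E: 9×2 + 9×5 + 7×3 + 6×4 + 8×2 + 10×1 + 9×3 = 161
F: 9×4 + 9×1 + 7×1 + 6×5 + 8×1 + 10×3 + 9×2 = 138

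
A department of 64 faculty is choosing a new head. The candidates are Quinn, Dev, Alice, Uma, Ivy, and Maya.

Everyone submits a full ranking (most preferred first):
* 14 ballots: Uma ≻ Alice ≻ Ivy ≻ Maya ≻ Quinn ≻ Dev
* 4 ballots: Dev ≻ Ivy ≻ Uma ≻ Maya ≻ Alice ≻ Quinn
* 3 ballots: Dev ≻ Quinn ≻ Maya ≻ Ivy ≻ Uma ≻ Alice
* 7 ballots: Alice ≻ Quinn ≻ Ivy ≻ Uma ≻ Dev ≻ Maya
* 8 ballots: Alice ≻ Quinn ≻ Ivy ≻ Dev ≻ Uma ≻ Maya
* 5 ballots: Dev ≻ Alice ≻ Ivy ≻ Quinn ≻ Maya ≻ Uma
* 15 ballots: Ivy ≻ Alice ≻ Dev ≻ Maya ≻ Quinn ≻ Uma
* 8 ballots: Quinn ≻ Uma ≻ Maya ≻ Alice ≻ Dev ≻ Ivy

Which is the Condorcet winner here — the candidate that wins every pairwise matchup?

Alice

Alice vs Quinn: 53–11
Alice vs Dev: 52–12
Alice vs Uma: 35–29
Alice vs Ivy: 42–22
Alice vs Maya: 49–15
Alice beats every other candidate.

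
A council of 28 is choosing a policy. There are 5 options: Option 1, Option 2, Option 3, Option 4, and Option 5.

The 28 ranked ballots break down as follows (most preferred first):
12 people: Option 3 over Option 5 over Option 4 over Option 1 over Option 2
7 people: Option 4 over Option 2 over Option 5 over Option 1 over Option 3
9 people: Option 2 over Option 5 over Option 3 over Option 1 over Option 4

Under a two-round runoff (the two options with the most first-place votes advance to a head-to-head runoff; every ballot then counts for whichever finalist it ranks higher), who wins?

Option 2

Round 1 first-place votes: Option 1 0, Option 2 9, Option 3 12, Option 4 7, Option 5 0. Option 3 and Option 2 advance.
Runoff: Option 3 is ranked above Option 2 on 12 ballots, Option 2 above Option 3 on 16.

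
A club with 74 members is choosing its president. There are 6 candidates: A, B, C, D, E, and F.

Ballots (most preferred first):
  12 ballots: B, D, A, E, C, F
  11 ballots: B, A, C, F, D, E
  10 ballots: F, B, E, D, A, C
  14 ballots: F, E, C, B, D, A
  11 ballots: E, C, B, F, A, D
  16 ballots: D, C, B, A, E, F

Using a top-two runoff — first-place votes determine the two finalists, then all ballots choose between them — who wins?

B

Round 1 first-place votes: A 0, B 23, C 0, D 16, E 11, F 24. F and B advance.
Runoff: F is ranked above B on 24 ballots, B above F on 50.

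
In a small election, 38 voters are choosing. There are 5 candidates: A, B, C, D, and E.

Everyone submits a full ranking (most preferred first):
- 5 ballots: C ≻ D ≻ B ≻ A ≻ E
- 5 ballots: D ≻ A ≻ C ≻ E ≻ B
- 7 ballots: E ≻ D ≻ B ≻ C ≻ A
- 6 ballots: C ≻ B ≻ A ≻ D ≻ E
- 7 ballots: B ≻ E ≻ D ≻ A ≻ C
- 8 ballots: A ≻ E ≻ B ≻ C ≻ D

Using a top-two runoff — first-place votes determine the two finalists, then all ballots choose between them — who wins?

A

Round 1 first-place votes: A 8, B 7, C 11, D 5, E 7. C and A advance.
Runoff: C is ranked above A on 18 ballots, A above C on 20.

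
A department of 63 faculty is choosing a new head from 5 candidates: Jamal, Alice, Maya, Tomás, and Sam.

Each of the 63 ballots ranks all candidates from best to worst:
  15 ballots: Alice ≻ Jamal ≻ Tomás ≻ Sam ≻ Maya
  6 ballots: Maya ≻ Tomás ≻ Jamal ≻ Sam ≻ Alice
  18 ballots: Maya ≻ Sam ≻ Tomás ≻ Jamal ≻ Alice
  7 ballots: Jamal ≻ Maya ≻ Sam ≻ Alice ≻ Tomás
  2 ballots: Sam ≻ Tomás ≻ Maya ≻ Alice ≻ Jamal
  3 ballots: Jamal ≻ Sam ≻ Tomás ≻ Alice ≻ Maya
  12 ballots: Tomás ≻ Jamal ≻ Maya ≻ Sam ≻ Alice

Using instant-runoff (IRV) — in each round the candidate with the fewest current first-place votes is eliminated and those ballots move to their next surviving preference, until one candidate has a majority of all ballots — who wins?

Round 1: Jamal 10, Alice 15, Maya 24, Tomás 12, Sam 2. Sam eliminated.
Round 2: Jamal 10, Alice 15, Maya 24, Tomás 14. Jamal eliminated.
Round 3: Alice 15, Maya 31, Tomás 17. Alice eliminated.
Round 4: Maya 31, Tomás 32. Tomás has a majority (≥32).

Tomás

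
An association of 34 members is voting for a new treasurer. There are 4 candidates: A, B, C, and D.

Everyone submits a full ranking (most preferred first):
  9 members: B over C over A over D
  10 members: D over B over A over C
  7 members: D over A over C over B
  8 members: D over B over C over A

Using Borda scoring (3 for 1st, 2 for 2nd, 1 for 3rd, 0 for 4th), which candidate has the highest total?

D

A: 9×1 + 10×1 + 7×2 + 8×0 = 33
B: 9×3 + 10×2 + 7×0 + 8×2 = 63
C: 9×2 + 10×0 + 7×1 + 8×1 = 33
D: 9×0 + 10×3 + 7×3 + 8×3 = 75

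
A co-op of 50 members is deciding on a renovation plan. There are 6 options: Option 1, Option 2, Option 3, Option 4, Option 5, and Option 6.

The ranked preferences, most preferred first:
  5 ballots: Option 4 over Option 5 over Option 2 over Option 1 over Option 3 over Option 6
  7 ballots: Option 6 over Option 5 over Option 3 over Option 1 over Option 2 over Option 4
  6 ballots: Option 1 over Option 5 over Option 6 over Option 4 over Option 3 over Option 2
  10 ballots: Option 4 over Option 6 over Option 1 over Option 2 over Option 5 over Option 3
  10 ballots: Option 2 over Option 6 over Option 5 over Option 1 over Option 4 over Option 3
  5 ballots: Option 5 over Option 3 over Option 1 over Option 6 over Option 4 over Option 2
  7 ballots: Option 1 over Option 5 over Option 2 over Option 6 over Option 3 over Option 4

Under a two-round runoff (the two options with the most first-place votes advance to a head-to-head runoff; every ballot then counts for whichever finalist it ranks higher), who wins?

Round 1 first-place votes: Option 1 13, Option 2 10, Option 3 0, Option 4 15, Option 5 5, Option 6 7. Option 4 and Option 1 advance.
Runoff: Option 4 is ranked above Option 1 on 15 ballots, Option 1 above Option 4 on 35.

Option 1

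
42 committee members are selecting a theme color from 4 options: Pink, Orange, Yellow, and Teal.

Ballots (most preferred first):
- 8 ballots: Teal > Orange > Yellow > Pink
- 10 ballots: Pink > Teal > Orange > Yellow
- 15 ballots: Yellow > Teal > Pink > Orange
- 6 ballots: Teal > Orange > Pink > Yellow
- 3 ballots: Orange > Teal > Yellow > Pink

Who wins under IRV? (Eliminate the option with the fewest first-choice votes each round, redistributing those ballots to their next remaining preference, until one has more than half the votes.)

Round 1: Pink 10, Orange 3, Yellow 15, Teal 14. Orange eliminated.
Round 2: Pink 10, Yellow 15, Teal 17. Pink eliminated.
Round 3: Yellow 15, Teal 27. Teal has a majority (≥22).

Teal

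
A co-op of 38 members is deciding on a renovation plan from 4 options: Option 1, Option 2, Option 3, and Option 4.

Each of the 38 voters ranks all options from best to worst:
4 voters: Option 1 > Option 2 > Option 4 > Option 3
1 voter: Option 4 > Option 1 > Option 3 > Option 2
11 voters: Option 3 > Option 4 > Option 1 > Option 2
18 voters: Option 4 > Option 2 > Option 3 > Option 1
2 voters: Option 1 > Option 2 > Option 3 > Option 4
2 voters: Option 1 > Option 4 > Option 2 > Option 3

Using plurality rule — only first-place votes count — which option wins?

Option 4

First-place votes: Option 1 8, Option 2 0, Option 3 11, Option 4 19.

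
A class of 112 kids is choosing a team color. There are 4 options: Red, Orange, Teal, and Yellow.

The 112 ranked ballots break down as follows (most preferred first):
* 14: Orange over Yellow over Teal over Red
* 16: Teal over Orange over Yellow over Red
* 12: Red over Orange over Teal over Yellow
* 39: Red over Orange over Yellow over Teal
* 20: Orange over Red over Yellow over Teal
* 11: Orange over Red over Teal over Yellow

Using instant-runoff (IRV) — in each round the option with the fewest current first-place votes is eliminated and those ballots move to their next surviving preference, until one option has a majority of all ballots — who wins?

Orange

Round 1: Red 51, Orange 45, Teal 16, Yellow 0. Yellow eliminated.
Round 2: Red 51, Orange 45, Teal 16. Teal eliminated.
Round 3: Red 51, Orange 61. Orange has a majority (≥57).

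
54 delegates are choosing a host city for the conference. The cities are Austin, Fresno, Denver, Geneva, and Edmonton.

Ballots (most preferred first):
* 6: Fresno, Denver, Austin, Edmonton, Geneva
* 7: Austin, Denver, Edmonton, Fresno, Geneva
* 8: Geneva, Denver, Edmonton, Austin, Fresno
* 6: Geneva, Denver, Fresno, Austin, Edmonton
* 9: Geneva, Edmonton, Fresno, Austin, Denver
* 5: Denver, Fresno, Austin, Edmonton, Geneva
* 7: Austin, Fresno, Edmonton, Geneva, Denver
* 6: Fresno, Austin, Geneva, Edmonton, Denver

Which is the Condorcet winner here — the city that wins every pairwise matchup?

Fresno vs Austin: 32–22
Fresno vs Denver: 28–26
Fresno vs Geneva: 31–23
Fresno vs Edmonton: 30–24
Fresno beats every other city.

Fresno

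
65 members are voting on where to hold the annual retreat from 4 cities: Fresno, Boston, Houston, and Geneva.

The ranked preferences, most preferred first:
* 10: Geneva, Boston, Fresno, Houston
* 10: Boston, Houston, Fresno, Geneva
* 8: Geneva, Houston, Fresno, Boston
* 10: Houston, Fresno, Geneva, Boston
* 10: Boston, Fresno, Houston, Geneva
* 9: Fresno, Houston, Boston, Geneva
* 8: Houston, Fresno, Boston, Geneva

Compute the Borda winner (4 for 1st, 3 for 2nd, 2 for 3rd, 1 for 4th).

Houston

Fresno: 10×2 + 10×2 + 8×2 + 10×3 + 10×3 + 9×4 + 8×3 = 176
Boston: 10×3 + 10×4 + 8×1 + 10×1 + 10×4 + 9×2 + 8×2 = 162
Houston: 10×1 + 10×3 + 8×3 + 10×4 + 10×2 + 9×3 + 8×4 = 183
Geneva: 10×4 + 10×1 + 8×4 + 10×2 + 10×1 + 9×1 + 8×1 = 129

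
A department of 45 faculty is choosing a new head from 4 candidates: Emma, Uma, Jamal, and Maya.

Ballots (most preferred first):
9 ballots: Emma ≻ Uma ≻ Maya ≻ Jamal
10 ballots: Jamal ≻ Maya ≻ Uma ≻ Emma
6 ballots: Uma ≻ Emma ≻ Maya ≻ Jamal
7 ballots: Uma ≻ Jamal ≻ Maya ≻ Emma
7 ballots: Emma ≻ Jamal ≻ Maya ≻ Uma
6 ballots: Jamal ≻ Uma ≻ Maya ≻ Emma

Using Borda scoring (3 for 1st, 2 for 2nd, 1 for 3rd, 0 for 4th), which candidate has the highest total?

Emma: 9×3 + 10×0 + 6×2 + 7×0 + 7×3 + 6×0 = 60
Uma: 9×2 + 10×1 + 6×3 + 7×3 + 7×0 + 6×2 = 79
Jamal: 9×0 + 10×3 + 6×0 + 7×2 + 7×2 + 6×3 = 76
Maya: 9×1 + 10×2 + 6×1 + 7×1 + 7×1 + 6×1 = 55

Uma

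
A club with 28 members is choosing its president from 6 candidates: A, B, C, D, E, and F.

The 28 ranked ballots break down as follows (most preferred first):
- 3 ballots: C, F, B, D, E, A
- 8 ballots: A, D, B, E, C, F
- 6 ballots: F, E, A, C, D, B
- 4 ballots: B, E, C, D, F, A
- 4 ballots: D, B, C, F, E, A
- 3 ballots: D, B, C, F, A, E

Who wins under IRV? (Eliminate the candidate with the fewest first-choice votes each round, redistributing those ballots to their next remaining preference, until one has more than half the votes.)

Round 1: A 8, B 4, C 3, D 7, E 0, F 6. E eliminated.
Round 2: A 8, B 4, C 3, D 7, F 6. C eliminated.
Round 3: A 8, B 4, D 7, F 9. B eliminated.
Round 4: A 8, D 11, F 9. A eliminated.
Round 5: D 19, F 9. D has a majority (≥15).

D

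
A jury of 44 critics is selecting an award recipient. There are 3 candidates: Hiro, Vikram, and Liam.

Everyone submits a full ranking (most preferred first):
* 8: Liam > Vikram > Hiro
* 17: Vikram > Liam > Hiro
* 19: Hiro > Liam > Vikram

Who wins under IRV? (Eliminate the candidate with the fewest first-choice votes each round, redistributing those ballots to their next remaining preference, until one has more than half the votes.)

Round 1: Hiro 19, Vikram 17, Liam 8. Liam eliminated.
Round 2: Hiro 19, Vikram 25. Vikram has a majority (≥23).

Vikram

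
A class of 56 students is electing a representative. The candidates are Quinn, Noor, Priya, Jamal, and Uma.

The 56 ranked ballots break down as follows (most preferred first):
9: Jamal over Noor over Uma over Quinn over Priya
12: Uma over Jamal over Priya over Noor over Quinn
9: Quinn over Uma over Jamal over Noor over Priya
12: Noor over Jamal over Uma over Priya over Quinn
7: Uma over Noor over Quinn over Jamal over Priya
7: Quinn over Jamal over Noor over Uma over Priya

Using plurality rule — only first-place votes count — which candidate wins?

First-place votes: Quinn 16, Noor 12, Priya 0, Jamal 9, Uma 19.

Uma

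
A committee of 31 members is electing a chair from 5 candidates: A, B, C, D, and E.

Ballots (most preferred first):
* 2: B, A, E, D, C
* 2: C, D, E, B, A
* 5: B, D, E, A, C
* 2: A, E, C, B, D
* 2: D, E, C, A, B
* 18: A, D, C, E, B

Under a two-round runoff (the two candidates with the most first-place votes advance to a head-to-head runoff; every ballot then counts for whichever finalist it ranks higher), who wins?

A

Round 1 first-place votes: A 20, B 7, C 2, D 2, E 0. A and B advance.
Runoff: A is ranked above B on 22 ballots, B above A on 9.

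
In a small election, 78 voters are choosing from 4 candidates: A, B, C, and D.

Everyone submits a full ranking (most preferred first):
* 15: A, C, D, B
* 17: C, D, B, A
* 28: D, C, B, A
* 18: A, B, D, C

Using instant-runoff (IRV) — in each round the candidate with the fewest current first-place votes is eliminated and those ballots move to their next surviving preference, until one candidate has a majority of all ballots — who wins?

Round 1: A 33, B 0, C 17, D 28. B eliminated.
Round 2: A 33, C 17, D 28. C eliminated.
Round 3: A 33, D 45. D has a majority (≥40).

D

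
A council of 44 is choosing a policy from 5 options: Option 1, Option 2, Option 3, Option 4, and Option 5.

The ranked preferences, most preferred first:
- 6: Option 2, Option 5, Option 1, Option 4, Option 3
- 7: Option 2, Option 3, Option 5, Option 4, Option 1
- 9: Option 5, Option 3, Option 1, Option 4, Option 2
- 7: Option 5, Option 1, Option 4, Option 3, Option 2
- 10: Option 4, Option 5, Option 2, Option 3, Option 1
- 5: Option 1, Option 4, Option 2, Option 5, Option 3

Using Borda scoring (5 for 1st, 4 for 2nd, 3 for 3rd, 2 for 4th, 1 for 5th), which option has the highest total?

Option 5

Option 1: 6×3 + 7×1 + 9×3 + 7×4 + 10×1 + 5×5 = 115
Option 2: 6×5 + 7×5 + 9×1 + 7×1 + 10×3 + 5×3 = 126
Option 3: 6×1 + 7×4 + 9×4 + 7×2 + 10×2 + 5×1 = 109
Option 4: 6×2 + 7×2 + 9×2 + 7×3 + 10×5 + 5×4 = 135
Option 5: 6×4 + 7×3 + 9×5 + 7×5 + 10×4 + 5×2 = 175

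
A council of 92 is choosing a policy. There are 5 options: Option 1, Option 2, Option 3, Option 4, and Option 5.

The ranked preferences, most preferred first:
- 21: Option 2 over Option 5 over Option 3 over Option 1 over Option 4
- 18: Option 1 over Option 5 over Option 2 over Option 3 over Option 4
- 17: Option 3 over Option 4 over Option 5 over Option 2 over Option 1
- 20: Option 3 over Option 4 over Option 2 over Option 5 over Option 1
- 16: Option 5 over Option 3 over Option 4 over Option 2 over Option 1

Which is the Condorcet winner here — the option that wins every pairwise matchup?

Option 5 vs Option 1: 74–18
Option 5 vs Option 2: 51–41
Option 5 vs Option 3: 55–37
Option 5 vs Option 4: 55–37
Option 5 beats every other option.

Option 5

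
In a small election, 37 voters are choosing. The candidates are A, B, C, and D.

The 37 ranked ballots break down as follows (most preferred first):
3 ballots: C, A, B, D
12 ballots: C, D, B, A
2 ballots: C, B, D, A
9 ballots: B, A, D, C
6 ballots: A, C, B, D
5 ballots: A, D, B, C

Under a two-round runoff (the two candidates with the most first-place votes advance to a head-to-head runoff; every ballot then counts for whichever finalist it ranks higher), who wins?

Round 1 first-place votes: A 11, B 9, C 17, D 0. C and A advance.
Runoff: C is ranked above A on 17 ballots, A above C on 20.

A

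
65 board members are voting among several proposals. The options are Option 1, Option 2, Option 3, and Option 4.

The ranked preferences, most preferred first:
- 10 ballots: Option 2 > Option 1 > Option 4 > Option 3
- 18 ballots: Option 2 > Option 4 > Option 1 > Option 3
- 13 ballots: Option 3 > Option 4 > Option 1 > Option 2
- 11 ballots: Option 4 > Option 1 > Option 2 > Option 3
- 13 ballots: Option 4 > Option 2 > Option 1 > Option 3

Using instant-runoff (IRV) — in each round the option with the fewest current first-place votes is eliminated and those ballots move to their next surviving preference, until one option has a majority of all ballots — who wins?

Option 4

Round 1: Option 1 0, Option 2 28, Option 3 13, Option 4 24. Option 1 eliminated.
Round 2: Option 2 28, Option 3 13, Option 4 24. Option 3 eliminated.
Round 3: Option 2 28, Option 4 37. Option 4 has a majority (≥33).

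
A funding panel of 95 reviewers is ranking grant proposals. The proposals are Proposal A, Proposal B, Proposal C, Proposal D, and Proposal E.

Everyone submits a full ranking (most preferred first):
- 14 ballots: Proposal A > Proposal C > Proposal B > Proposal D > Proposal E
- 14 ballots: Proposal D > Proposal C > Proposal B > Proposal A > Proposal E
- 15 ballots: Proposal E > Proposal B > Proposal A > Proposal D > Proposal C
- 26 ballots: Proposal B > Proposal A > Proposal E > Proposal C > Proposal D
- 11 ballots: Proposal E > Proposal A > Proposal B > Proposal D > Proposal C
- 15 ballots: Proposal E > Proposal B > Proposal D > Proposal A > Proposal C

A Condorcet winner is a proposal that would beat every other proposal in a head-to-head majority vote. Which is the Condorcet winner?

Proposal B

Proposal B vs Proposal A: 70–25
Proposal B vs Proposal C: 67–28
Proposal B vs Proposal D: 81–14
Proposal B vs Proposal E: 54–41
Proposal B beats every other proposal.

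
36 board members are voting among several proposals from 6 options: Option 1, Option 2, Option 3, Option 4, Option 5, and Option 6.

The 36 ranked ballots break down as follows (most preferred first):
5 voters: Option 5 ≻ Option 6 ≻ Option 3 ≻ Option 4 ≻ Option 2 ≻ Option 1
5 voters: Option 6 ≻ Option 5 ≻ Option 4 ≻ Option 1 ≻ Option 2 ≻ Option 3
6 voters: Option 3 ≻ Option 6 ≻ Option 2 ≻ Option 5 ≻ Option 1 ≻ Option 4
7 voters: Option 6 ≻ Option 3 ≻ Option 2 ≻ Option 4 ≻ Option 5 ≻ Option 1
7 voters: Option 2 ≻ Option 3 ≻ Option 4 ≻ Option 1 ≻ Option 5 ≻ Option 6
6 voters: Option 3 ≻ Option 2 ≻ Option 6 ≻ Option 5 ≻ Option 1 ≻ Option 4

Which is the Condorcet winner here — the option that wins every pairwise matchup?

Option 3

Option 3 vs Option 1: 31–5
Option 3 vs Option 2: 24–12
Option 3 vs Option 4: 31–5
Option 3 vs Option 5: 26–10
Option 3 vs Option 6: 19–17
Option 3 beats every other option.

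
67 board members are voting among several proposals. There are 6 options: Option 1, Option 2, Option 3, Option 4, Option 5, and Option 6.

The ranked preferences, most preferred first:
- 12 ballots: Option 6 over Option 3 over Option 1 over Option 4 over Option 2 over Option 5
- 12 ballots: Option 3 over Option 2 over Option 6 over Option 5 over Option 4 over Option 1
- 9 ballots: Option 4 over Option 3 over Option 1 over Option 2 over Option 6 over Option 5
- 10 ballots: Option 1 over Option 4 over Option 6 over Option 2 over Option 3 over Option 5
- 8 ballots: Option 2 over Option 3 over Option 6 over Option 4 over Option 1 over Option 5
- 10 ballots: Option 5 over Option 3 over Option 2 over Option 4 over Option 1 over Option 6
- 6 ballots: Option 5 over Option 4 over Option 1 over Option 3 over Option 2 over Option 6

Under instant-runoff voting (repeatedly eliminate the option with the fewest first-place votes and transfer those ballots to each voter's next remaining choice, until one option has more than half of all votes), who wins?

Option 3

Round 1: Option 1 10, Option 2 8, Option 3 12, Option 4 9, Option 5 16, Option 6 12. Option 2 eliminated.
Round 2: Option 1 10, Option 3 20, Option 4 9, Option 5 16, Option 6 12. Option 4 eliminated.
Round 3: Option 1 10, Option 3 29, Option 5 16, Option 6 12. Option 1 eliminated.
Round 4: Option 3 29, Option 5 16, Option 6 22. Option 5 eliminated.
Round 5: Option 3 45, Option 6 22. Option 3 has a majority (≥34).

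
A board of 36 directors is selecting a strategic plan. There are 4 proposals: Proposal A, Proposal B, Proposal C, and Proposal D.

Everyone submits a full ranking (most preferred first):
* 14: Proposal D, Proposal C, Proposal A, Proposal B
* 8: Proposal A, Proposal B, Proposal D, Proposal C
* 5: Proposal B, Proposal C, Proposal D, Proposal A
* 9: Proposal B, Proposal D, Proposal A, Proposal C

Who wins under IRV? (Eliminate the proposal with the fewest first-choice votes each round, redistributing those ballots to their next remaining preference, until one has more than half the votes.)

Proposal B

Round 1: Proposal A 8, Proposal B 14, Proposal C 0, Proposal D 14. Proposal C eliminated.
Round 2: Proposal A 8, Proposal B 14, Proposal D 14. Proposal A eliminated.
Round 3: Proposal B 22, Proposal D 14. Proposal B has a majority (≥19).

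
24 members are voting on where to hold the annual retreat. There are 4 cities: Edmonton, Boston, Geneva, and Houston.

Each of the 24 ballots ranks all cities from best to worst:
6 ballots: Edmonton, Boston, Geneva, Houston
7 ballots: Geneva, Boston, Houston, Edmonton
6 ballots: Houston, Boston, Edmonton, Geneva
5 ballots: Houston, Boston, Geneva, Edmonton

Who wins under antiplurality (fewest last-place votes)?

Boston

Last-place votes: Edmonton 12, Boston 0, Geneva 6, Houston 6.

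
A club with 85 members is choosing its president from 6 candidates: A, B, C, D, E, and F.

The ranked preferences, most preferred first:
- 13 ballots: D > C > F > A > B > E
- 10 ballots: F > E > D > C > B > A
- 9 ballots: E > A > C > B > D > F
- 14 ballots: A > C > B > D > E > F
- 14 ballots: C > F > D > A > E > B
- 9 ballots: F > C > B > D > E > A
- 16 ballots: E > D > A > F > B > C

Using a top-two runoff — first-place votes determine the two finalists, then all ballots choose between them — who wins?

Round 1 first-place votes: A 14, B 0, C 14, D 13, E 25, F 19. E and F advance.
Runoff: E is ranked above F on 39 ballots, F above E on 46.

F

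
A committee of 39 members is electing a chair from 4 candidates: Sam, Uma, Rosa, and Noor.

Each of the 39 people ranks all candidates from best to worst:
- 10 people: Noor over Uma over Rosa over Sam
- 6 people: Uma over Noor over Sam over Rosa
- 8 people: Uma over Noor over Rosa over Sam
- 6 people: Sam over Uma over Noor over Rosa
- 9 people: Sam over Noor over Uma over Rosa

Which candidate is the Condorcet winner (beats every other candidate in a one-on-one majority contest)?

Uma

Uma vs Sam: 24–15
Uma vs Rosa: 39–0
Uma vs Noor: 20–19
Uma beats every other candidate.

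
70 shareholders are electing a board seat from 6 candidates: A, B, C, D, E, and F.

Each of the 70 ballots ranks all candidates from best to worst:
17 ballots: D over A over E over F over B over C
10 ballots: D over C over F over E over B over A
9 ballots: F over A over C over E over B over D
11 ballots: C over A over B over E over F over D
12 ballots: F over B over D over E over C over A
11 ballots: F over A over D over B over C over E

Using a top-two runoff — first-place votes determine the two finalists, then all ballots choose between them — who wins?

Round 1 first-place votes: A 0, B 0, C 11, D 27, E 0, F 32. F and D advance.
Runoff: F is ranked above D on 43 ballots, D above F on 27.

F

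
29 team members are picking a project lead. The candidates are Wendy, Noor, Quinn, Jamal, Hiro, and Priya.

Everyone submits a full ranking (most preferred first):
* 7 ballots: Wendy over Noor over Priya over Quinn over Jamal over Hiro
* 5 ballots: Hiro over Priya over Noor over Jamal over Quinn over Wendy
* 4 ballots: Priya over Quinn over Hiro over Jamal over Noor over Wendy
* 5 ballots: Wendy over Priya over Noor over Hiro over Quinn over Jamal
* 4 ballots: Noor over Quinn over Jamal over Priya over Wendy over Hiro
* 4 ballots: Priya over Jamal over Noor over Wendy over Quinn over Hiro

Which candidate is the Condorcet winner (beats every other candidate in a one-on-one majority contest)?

Priya vs Wendy: 17–12
Priya vs Noor: 18–11
Priya vs Quinn: 25–4
Priya vs Jamal: 25–4
Priya vs Hiro: 24–5
Priya beats every other candidate.

Priya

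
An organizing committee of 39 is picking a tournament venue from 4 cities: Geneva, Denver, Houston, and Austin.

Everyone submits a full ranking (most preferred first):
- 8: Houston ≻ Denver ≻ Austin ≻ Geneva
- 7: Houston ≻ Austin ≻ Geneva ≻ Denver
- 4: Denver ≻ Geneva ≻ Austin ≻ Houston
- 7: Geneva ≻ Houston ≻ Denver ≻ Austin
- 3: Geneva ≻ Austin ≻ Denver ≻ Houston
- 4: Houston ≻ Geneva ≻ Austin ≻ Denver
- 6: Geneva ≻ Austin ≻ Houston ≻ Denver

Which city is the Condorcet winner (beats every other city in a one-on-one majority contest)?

Geneva vs Denver: 27–12
Geneva vs Houston: 20–19
Geneva vs Austin: 24–15
Geneva beats every other city.

Geneva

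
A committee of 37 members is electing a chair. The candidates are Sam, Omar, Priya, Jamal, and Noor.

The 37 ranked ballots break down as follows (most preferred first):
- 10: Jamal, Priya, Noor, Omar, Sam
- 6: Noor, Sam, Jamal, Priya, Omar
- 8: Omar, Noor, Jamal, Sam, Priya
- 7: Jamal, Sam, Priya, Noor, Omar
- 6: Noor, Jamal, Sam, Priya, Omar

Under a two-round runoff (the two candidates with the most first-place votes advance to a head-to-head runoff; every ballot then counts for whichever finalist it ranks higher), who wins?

Noor

Round 1 first-place votes: Sam 0, Omar 8, Priya 0, Jamal 17, Noor 12. Jamal and Noor advance.
Runoff: Jamal is ranked above Noor on 17 ballots, Noor above Jamal on 20.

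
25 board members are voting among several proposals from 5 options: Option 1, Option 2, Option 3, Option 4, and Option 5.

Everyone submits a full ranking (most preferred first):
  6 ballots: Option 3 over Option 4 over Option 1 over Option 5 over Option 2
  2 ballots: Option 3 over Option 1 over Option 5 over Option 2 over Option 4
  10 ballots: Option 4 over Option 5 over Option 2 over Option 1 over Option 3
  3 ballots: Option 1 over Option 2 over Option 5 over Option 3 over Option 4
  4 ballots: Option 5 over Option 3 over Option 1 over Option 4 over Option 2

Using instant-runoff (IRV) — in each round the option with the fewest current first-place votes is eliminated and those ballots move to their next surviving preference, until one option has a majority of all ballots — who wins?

Round 1: Option 1 3, Option 2 0, Option 3 8, Option 4 10, Option 5 4. Option 2 eliminated.
Round 2: Option 1 3, Option 3 8, Option 4 10, Option 5 4. Option 1 eliminated.
Round 3: Option 3 8, Option 4 10, Option 5 7. Option 5 eliminated.
Round 4: Option 3 15, Option 4 10. Option 3 has a majority (≥13).

Option 3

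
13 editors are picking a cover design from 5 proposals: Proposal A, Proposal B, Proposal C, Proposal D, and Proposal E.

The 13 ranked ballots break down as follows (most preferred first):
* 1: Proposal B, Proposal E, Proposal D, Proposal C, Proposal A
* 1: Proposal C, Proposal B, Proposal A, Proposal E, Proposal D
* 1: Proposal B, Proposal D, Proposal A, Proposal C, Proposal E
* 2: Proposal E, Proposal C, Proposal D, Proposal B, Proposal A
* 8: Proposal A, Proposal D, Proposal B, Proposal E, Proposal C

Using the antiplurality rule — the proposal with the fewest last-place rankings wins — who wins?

Proposal B

Last-place votes: Proposal A 3, Proposal B 0, Proposal C 8, Proposal D 1, Proposal E 1.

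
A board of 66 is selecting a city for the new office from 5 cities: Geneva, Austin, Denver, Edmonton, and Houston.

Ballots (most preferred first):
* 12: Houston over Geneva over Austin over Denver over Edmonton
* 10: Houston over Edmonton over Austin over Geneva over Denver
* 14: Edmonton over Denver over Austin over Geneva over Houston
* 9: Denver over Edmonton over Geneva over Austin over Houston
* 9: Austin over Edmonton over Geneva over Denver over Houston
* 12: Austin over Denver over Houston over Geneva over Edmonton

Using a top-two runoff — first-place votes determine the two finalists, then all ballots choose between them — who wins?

Austin

Round 1 first-place votes: Geneva 0, Austin 21, Denver 9, Edmonton 14, Houston 22. Houston and Austin advance.
Runoff: Houston is ranked above Austin on 22 ballots, Austin above Houston on 44.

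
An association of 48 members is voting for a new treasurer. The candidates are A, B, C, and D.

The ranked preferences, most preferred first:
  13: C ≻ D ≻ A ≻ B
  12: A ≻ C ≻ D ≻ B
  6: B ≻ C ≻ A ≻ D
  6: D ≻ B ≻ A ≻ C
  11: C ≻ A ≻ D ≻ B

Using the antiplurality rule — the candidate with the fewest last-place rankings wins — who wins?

Last-place votes: A 0, B 36, C 6, D 6.

A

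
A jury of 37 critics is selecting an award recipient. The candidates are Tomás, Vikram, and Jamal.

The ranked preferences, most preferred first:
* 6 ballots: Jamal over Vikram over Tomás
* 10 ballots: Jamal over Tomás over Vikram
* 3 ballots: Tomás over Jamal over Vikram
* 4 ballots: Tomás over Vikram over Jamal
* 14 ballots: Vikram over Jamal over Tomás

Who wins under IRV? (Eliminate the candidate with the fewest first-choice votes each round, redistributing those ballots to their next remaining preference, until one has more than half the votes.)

Jamal

Round 1: Tomás 7, Vikram 14, Jamal 16. Tomás eliminated.
Round 2: Vikram 18, Jamal 19. Jamal has a majority (≥19).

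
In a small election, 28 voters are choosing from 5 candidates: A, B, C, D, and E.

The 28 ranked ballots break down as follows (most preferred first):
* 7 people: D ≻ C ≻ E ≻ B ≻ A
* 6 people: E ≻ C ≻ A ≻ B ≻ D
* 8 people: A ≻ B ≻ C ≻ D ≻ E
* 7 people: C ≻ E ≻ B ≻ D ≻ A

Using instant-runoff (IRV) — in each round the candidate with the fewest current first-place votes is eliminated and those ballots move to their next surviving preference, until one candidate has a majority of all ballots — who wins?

C

Round 1: A 8, B 0, C 7, D 7, E 6. B eliminated.
Round 2: A 8, C 7, D 7, E 6. E eliminated.
Round 3: A 8, C 13, D 7. D eliminated.
Round 4: A 8, C 20. C has a majority (≥15).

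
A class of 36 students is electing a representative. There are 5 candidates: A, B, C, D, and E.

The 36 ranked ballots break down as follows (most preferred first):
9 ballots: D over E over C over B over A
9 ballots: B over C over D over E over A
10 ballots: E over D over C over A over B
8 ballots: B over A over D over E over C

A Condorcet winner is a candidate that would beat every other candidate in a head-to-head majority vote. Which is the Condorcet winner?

D

D vs A: 28–8
D vs B: 19–17
D vs C: 27–9
D vs E: 26–10
D beats every other candidate.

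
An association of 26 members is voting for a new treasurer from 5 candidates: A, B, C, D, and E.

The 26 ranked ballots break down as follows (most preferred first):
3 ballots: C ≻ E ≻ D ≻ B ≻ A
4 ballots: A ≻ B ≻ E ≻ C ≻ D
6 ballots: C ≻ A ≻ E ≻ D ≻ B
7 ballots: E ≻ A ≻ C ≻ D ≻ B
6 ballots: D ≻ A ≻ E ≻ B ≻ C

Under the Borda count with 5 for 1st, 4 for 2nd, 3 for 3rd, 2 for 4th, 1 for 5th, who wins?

A

A: 3×1 + 4×5 + 6×4 + 7×4 + 6×4 = 99
B: 3×2 + 4×4 + 6×1 + 7×1 + 6×2 = 47
C: 3×5 + 4×2 + 6×5 + 7×3 + 6×1 = 80
D: 3×3 + 4×1 + 6×2 + 7×2 + 6×5 = 69
E: 3×4 + 4×3 + 6×3 + 7×5 + 6×3 = 95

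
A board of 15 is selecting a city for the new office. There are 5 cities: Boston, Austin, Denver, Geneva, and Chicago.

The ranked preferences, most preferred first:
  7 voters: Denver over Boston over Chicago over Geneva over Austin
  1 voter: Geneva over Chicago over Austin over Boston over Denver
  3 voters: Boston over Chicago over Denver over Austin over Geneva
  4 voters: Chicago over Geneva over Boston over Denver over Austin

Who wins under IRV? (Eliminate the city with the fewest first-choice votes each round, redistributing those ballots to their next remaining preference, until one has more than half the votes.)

Chicago

Round 1: Boston 3, Austin 0, Denver 7, Geneva 1, Chicago 4. Austin eliminated.
Round 2: Boston 3, Denver 7, Geneva 1, Chicago 4. Geneva eliminated.
Round 3: Boston 3, Denver 7, Chicago 5. Boston eliminated.
Round 4: Denver 7, Chicago 8. Chicago has a majority (≥8).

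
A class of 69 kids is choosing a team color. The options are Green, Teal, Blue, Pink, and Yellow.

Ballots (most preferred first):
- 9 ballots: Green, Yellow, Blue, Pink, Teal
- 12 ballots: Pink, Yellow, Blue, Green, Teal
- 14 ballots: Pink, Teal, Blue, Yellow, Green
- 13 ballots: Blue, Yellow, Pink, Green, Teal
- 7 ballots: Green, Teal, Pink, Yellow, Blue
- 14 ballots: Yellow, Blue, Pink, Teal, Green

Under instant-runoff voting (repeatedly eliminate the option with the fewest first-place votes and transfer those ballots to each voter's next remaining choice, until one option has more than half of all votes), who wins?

Yellow

Round 1: Green 16, Teal 0, Blue 13, Pink 26, Yellow 14. Teal eliminated.
Round 2: Green 16, Blue 13, Pink 26, Yellow 14. Blue eliminated.
Round 3: Green 16, Pink 26, Yellow 27. Green eliminated.
Round 4: Pink 33, Yellow 36. Yellow has a majority (≥35).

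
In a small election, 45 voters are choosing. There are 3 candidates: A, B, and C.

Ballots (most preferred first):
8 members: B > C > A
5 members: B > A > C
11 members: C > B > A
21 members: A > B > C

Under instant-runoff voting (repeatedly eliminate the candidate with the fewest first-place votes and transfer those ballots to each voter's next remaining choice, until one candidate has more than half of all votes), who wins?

B

Round 1: A 21, B 13, C 11. C eliminated.
Round 2: A 21, B 24. B has a majority (≥23).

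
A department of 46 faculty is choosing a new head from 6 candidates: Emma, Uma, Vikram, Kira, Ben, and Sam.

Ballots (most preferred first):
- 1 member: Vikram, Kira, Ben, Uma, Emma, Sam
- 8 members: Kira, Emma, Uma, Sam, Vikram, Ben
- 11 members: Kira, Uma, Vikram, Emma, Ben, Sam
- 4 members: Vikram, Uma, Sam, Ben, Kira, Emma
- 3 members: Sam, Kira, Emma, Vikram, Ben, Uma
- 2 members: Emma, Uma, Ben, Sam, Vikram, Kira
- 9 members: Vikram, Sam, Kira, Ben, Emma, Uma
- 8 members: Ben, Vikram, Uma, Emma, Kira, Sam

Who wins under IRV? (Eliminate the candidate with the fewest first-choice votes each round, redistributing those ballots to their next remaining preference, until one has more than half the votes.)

Vikram

Round 1: Emma 2, Uma 0, Vikram 14, Kira 19, Ben 8, Sam 3. Uma eliminated.
Round 2: Emma 2, Vikram 14, Kira 19, Ben 8, Sam 3. Emma eliminated.
Round 3: Vikram 14, Kira 19, Ben 10, Sam 3. Sam eliminated.
Round 4: Vikram 14, Kira 22, Ben 10. Ben eliminated.
Round 5: Vikram 24, Kira 22. Vikram has a majority (≥24).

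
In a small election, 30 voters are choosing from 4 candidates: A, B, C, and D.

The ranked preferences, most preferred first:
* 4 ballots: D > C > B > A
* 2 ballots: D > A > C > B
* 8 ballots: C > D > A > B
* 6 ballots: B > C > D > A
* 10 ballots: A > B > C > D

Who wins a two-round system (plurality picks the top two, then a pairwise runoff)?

Round 1 first-place votes: A 10, B 6, C 8, D 6. A and C advance.
Runoff: A is ranked above C on 12 ballots, C above A on 18.

C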